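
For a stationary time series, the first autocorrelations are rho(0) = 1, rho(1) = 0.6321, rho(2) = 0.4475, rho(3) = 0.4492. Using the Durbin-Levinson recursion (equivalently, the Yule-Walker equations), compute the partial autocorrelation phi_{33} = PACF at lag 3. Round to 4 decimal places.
\phi_{33} = 0.2321

The PACF at lag k is phi_{kk}, the last component of the solution
to the Yule-Walker system G_k phi = r_k where
  (G_k)_{ij} = rho(|i - j|), (r_k)_i = rho(i), i,j = 1..k.
Equivalently, Durbin-Levinson gives phi_{kk} iteratively:
  phi_{11} = rho(1)
  phi_{kk} = [rho(k) - sum_{j=1..k-1} phi_{k-1,j} rho(k-j)]
            / [1 - sum_{j=1..k-1} phi_{k-1,j} rho(j)],
  phi_{k,j} = phi_{k-1,j} - phi_{kk} phi_{k-1,k-j},  j = 1..k-1.
Step k = 1:
  phi_11 = rho(1) = 0.6321.
Step k = 2:
  phi_22 = [rho(2) - phi_11 rho(1)] / [1 - phi_11 rho(1)] = [0.4475 - (0.6321)(0.6321)] / [1 - (0.6321)(0.6321)]
         = 0.04794959 / 0.60044959 = 0.079856.
  Update: phi_21 = phi_11 - phi_22 phi_11 = 0.6321 - (0.079856)(0.6321) = 0.581623.
Step k = 3:
  phi_33 = [rho(3) - phi_21 rho(2) - phi_22 rho(1)] / [1 - phi_21 rho(1) - phi_22 rho(2)]
    numerator   = 0.4492 - (0.581623)(0.4475) - (0.079856)(0.6321) = 0.13844667
    denominator = 1 - (0.581623)(0.6321) - (0.079856)(0.4475) = 0.59662052
  phi_33 = 0.13844667 / 0.59662052 = 0.2321.
Therefore phi_{33} = 0.2321.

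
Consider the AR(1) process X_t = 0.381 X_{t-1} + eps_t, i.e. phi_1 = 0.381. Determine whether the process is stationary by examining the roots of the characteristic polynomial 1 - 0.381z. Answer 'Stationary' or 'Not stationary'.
\text{Stationary}

The AR(p) characteristic polynomial is P(z) = 1 - 0.381z.
Stationarity requires all roots to lie outside the unit circle, i.e. |z| > 1 for every root.
This is linear in z: 1 + (-0.381) z = 0  =>  z = -1/(-0.381) = 2.624672,  |z| = 2.624672.
Moduli of all roots: 2.6247.
All moduli strictly greater than 1? Yes.
Verdict: Stationary.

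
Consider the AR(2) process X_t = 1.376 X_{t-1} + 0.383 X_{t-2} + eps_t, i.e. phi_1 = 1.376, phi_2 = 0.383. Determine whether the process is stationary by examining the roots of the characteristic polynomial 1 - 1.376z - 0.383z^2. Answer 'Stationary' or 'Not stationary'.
\text{Not stationary}

The AR(p) characteristic polynomial is P(z) = 1 - 1.376z - 0.383z^2.
Stationarity requires all roots to lie outside the unit circle, i.e. |z| > 1 for every root.
Set 1 + (-1.376) z + (-0.383) z^2 = 0, i.e. a z^2 + b z + c = 0 with a = -0.383, b = -1.376, c = 1.
Discriminant D = b^2 - 4ac = (-1.376)^2 - 4*(-0.383)*1 = 1.893376 - (-1.532) = 3.425376.
D >= 0, so the roots are real: z = (-b +/- sqrt(D)) / (2a) = (1.376 +/- 1.850777) / (-0.766).
  z_1 = (1.376 + 1.850777) / (-0.766) = -4.2125,   |z_1| = 4.2125.
  z_2 = (1.376 - 1.850777) / (-0.766) = 0.6198,   |z_2| = 0.6198.
Moduli of all roots: 4.2125, 0.6198.
All moduli strictly greater than 1? No.
Verdict: Not stationary.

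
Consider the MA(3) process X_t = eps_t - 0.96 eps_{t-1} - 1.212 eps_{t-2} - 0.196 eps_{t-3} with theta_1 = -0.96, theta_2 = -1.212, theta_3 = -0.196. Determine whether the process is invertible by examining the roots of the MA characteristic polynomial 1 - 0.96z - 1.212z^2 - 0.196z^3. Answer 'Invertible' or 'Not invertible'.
\text{Not invertible}

The MA(q) characteristic polynomial is P(z) = 1 - 0.96z - 1.212z^2 - 0.196z^3.
Invertibility requires all roots to lie outside the unit circle, i.e. |z| > 1 for every root.
Degree 3: look for a simple real root z0 first, then factor out (1 - z/z0) and solve the remaining quadratic.
Testing z0 = -5: P(-5) = 1 + (-0.96)(-5) + (-1.212)(-5)^2 + (-0.196)(-5)^3
  = 1 + (4.8) + (-30.3) + (24.5) = 0.  So z_0 = -5 is a root, |z_0| = 5.
Divide out the factor (1 + 0.2 z) = (1 - z/z0) (since 1/z0 = -0.2):
  P(z) = (1 + 0.2 z)(1 + (-1.16) z + (-0.98) z^2)
  [check: z-coef -1.16 - (-0.2) = -0.96; z^2-coef -0.98 - (-0.2)(-1.16) = -1.212; z^3-coef -(-0.2)(-0.98) = -0.196.]
Remaining roots from the quadratic factor 1 + (-1.16) z + (-0.98) z^2:
  Set 1 + (-1.16) z + (-0.98) z^2 = 0, i.e. a z^2 + b z + c = 0 with a = -0.98, b = -1.16, c = 1.
  Discriminant D = b^2 - 4ac = (-1.16)^2 - 4*(-0.98)*1 = 1.3456 - (-3.92) = 5.2656.
  D >= 0, so the roots are real: z = (-b +/- sqrt(D)) / (2a) = (1.16 +/- 2.29469) / (-1.96).
    z_1 = (1.16 + 2.29469) / (-1.96) = -1.7626,   |z_1| = 1.7626.
    z_2 = (1.16 - 2.29469) / (-1.96) = 0.5789,   |z_2| = 0.5789.
Moduli of all roots: 5.0000, 1.7626, 0.5789.
All moduli strictly greater than 1? No.
Verdict: Not invertible.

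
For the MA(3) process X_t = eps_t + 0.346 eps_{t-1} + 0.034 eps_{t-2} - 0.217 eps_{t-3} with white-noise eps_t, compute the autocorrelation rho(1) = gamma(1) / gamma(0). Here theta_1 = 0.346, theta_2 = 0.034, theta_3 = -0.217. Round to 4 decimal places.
\rho(1) = 0.3000

For an MA(q) process with theta_0 = 1, the autocovariance is
  gamma(k) = sigma^2 * sum_{i=0..q-k} theta_i * theta_{i+k},
and rho(k) = gamma(k) / gamma(0). Sigma^2 cancels.
  numerator   = (1)*(0.346) + (0.346)*(0.034) + (0.034)*(-0.217) = 0.350386.
  denominator = (1)^2 + (0.346)^2 + (0.034)^2 + (-0.217)^2 = 1.167961.
  rho(1) = 0.350386 / 1.167961 = 0.3000.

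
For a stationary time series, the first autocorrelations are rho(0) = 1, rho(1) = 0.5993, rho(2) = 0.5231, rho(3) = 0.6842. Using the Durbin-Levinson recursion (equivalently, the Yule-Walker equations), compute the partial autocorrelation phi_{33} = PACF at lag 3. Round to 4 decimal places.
\phi_{33} = 0.4969

The PACF at lag k is phi_{kk}, the last component of the solution
to the Yule-Walker system G_k phi = r_k where
  (G_k)_{ij} = rho(|i - j|), (r_k)_i = rho(i), i,j = 1..k.
Equivalently, Durbin-Levinson gives phi_{kk} iteratively:
  phi_{11} = rho(1)
  phi_{kk} = [rho(k) - sum_{j=1..k-1} phi_{k-1,j} rho(k-j)]
            / [1 - sum_{j=1..k-1} phi_{k-1,j} rho(j)],
  phi_{k,j} = phi_{k-1,j} - phi_{kk} phi_{k-1,k-j},  j = 1..k-1.
Step k = 1:
  phi_11 = rho(1) = 0.5993.
Step k = 2:
  phi_22 = [rho(2) - phi_11 rho(1)] / [1 - phi_11 rho(1)] = [0.5231 - (0.5993)(0.5993)] / [1 - (0.5993)(0.5993)]
         = 0.16393951 / 0.64083951 = 0.25582.
  Update: phi_21 = phi_11 - phi_22 phi_11 = 0.5993 - (0.25582)(0.5993) = 0.445987.
Step k = 3:
  phi_33 = [rho(3) - phi_21 rho(2) - phi_22 rho(1)] / [1 - phi_21 rho(1) - phi_22 rho(2)]
    numerator   = 0.6842 - (0.445987)(0.5231) - (0.25582)(0.5993) = 0.29759126
    denominator = 1 - (0.445987)(0.5993) - (0.25582)(0.5231) = 0.59890052
  phi_33 = 0.29759126 / 0.59890052 = 0.4969.
Therefore phi_{33} = 0.4969.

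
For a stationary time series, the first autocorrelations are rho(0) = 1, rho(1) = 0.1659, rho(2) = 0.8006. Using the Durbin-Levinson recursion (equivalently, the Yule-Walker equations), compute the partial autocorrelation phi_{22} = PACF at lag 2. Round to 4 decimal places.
\phi_{22} = 0.7950

The PACF at lag k is phi_{kk}, the last component of the solution
to the Yule-Walker system G_k phi = r_k where
  (G_k)_{ij} = rho(|i - j|), (r_k)_i = rho(i), i,j = 1..k.
Equivalently, Durbin-Levinson gives phi_{kk} iteratively:
  phi_{11} = rho(1)
  phi_{kk} = [rho(k) - sum_{j=1..k-1} phi_{k-1,j} rho(k-j)]
            / [1 - sum_{j=1..k-1} phi_{k-1,j} rho(j)],
  phi_{k,j} = phi_{k-1,j} - phi_{kk} phi_{k-1,k-j},  j = 1..k-1.
Step k = 1:
  phi_11 = rho(1) = 0.1659.
Step k = 2:
  phi_22 = [rho(2) - phi_11 rho(1)] / [1 - phi_11 rho(1)] = [0.8006 - (0.1659)(0.1659)] / [1 - (0.1659)(0.1659)]
         = 0.77307719 / 0.97247719 = 0.795.
Therefore phi_{22} = 0.7950.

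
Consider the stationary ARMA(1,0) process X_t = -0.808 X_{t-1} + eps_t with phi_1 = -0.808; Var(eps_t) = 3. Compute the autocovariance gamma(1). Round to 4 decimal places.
\gamma(1) = -6.9829

Multiply the model equation by X_{t-k} and take expectations. With theta_0 = psi_0 = 1 and psi_j the MA(infinity) weights, this gives
  gamma(k) - sum_i phi_i gamma(k-i) = c_k,
  c_k = sigma^2 * sum_{j=k..q} theta_j psi_{j-k}   (c_k = 0 for k > q),
using gamma(-m) = gamma(m).
Pure AR (q = 0): c_0 = sigma^2 = 3, c_k = 0 for k >= 1.
Equations for k = 0 and k = 1 (AR order 1):
  gamma(0) = phi_1 gamma(1) + c_0
  gamma(1) = phi_1 gamma(0) + c_1
Substituting the second into the first: gamma(0) (1 - phi_1^2) = c_0 + phi_1 c_1, so
  gamma(0) = c_0 / (1 - phi_1^2) = 3 / (1 - (-0.808)^2) = 3 / 0.347136 = 8.642146.
  gamma(1) = phi_1 gamma(0) = (-0.808)(8.642146) = -6.982854.
Therefore gamma(1) = -6.9829 (to 4 decimal places).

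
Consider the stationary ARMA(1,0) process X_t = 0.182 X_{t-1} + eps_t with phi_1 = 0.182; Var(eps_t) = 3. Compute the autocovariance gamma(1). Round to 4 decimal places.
\gamma(1) = 0.5647

Multiply the model equation by X_{t-k} and take expectations. With theta_0 = psi_0 = 1 and psi_j the MA(infinity) weights, this gives
  gamma(k) - sum_i phi_i gamma(k-i) = c_k,
  c_k = sigma^2 * sum_{j=k..q} theta_j psi_{j-k}   (c_k = 0 for k > q),
using gamma(-m) = gamma(m).
Pure AR (q = 0): c_0 = sigma^2 = 3, c_k = 0 for k >= 1.
Equations for k = 0 and k = 1 (AR order 1):
  gamma(0) = phi_1 gamma(1) + c_0
  gamma(1) = phi_1 gamma(0) + c_1
Substituting the second into the first: gamma(0) (1 - phi_1^2) = c_0 + phi_1 c_1, so
  gamma(0) = c_0 / (1 - phi_1^2) = 3 / (1 - (0.182)^2) = 3 / 0.966876 = 3.102776.
  gamma(1) = phi_1 gamma(0) = (0.182)(3.102776) = 0.564705.
Therefore gamma(1) = 0.5647 (to 4 decimal places).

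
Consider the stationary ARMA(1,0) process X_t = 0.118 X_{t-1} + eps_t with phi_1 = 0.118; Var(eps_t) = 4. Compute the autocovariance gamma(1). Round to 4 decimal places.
\gamma(1) = 0.4787

Multiply the model equation by X_{t-k} and take expectations. With theta_0 = psi_0 = 1 and psi_j the MA(infinity) weights, this gives
  gamma(k) - sum_i phi_i gamma(k-i) = c_k,
  c_k = sigma^2 * sum_{j=k..q} theta_j psi_{j-k}   (c_k = 0 for k > q),
using gamma(-m) = gamma(m).
Pure AR (q = 0): c_0 = sigma^2 = 4, c_k = 0 for k >= 1.
Equations for k = 0 and k = 1 (AR order 1):
  gamma(0) = phi_1 gamma(1) + c_0
  gamma(1) = phi_1 gamma(0) + c_1
Substituting the second into the first: gamma(0) (1 - phi_1^2) = c_0 + phi_1 c_1, so
  gamma(0) = c_0 / (1 - phi_1^2) = 4 / (1 - (0.118)^2) = 4 / 0.986076 = 4.056482.
  gamma(1) = phi_1 gamma(0) = (0.118)(4.056482) = 0.478665.
Therefore gamma(1) = 0.4787 (to 4 decimal places).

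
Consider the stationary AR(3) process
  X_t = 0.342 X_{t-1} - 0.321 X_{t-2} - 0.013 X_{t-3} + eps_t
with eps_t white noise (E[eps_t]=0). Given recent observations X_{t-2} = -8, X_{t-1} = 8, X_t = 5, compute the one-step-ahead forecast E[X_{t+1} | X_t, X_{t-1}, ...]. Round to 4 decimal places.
E[X_{t+1} \mid \mathcal F_t] = -0.7540

For an AR(p) model X_t = c + sum_i phi_i X_{t-i} + eps_t, the
one-step-ahead conditional mean is
  E[X_{t+1} | X_t, ...] = c + sum_i phi_i X_{t+1-i}.
Substitute known values:
  E[X_{t+1} | ...] = (0.342) * (5) + (-0.321) * (8) + (-0.013) * (-8)
                   = -0.7540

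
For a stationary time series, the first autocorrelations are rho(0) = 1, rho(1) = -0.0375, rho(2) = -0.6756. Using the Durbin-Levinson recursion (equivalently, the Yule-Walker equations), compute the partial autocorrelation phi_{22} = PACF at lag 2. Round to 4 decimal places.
\phi_{22} = -0.6780

The PACF at lag k is phi_{kk}, the last component of the solution
to the Yule-Walker system G_k phi = r_k where
  (G_k)_{ij} = rho(|i - j|), (r_k)_i = rho(i), i,j = 1..k.
Equivalently, Durbin-Levinson gives phi_{kk} iteratively:
  phi_{11} = rho(1)
  phi_{kk} = [rho(k) - sum_{j=1..k-1} phi_{k-1,j} rho(k-j)]
            / [1 - sum_{j=1..k-1} phi_{k-1,j} rho(j)],
  phi_{k,j} = phi_{k-1,j} - phi_{kk} phi_{k-1,k-j},  j = 1..k-1.
Step k = 1:
  phi_11 = rho(1) = -0.0375.
Step k = 2:
  phi_22 = [rho(2) - phi_11 rho(1)] / [1 - phi_11 rho(1)] = [-0.6756 - (-0.0375)(-0.0375)] / [1 - (-0.0375)(-0.0375)]
         = -0.67700625 / 0.99859375 = -0.678.
Therefore phi_{22} = -0.6780.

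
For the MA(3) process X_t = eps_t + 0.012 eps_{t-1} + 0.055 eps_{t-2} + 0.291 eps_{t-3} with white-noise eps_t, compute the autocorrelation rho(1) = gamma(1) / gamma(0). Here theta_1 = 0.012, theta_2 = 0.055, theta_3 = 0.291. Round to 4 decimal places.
\rho(1) = 0.0264

For an MA(q) process with theta_0 = 1, the autocovariance is
  gamma(k) = sigma^2 * sum_{i=0..q-k} theta_i * theta_{i+k},
and rho(k) = gamma(k) / gamma(0). Sigma^2 cancels.
  numerator   = (1)*(0.012) + (0.012)*(0.055) + (0.055)*(0.291) = 0.028665.
  denominator = (1)^2 + (0.012)^2 + (0.055)^2 + (0.291)^2 = 1.08785.
  rho(1) = 0.028665 / 1.08785 = 0.0264.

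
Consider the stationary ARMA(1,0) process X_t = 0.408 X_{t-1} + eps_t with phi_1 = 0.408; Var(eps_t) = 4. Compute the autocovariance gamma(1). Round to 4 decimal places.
\gamma(1) = 1.9579

Multiply the model equation by X_{t-k} and take expectations. With theta_0 = psi_0 = 1 and psi_j the MA(infinity) weights, this gives
  gamma(k) - sum_i phi_i gamma(k-i) = c_k,
  c_k = sigma^2 * sum_{j=k..q} theta_j psi_{j-k}   (c_k = 0 for k > q),
using gamma(-m) = gamma(m).
Pure AR (q = 0): c_0 = sigma^2 = 4, c_k = 0 for k >= 1.
Equations for k = 0 and k = 1 (AR order 1):
  gamma(0) = phi_1 gamma(1) + c_0
  gamma(1) = phi_1 gamma(0) + c_1
Substituting the second into the first: gamma(0) (1 - phi_1^2) = c_0 + phi_1 c_1, so
  gamma(0) = c_0 / (1 - phi_1^2) = 4 / (1 - (0.408)^2) = 4 / 0.833536 = 4.798833.
  gamma(1) = phi_1 gamma(0) = (0.408)(4.798833) = 1.957924.
Therefore gamma(1) = 1.9579 (to 4 decimal places).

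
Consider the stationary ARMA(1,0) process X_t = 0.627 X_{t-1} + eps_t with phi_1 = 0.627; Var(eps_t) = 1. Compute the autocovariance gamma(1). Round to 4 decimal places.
\gamma(1) = 1.0332

Multiply the model equation by X_{t-k} and take expectations. With theta_0 = psi_0 = 1 and psi_j the MA(infinity) weights, this gives
  gamma(k) - sum_i phi_i gamma(k-i) = c_k,
  c_k = sigma^2 * sum_{j=k..q} theta_j psi_{j-k}   (c_k = 0 for k > q),
using gamma(-m) = gamma(m).
Pure AR (q = 0): c_0 = sigma^2 = 1, c_k = 0 for k >= 1.
Equations for k = 0 and k = 1 (AR order 1):
  gamma(0) = phi_1 gamma(1) + c_0
  gamma(1) = phi_1 gamma(0) + c_1
Substituting the second into the first: gamma(0) (1 - phi_1^2) = c_0 + phi_1 c_1, so
  gamma(0) = c_0 / (1 - phi_1^2) = 1 / (1 - (0.627)^2) = 1 / 0.606871 = 1.647797.
  gamma(1) = phi_1 gamma(0) = (0.627)(1.647797) = 1.033168.
Therefore gamma(1) = 1.0332 (to 4 decimal places).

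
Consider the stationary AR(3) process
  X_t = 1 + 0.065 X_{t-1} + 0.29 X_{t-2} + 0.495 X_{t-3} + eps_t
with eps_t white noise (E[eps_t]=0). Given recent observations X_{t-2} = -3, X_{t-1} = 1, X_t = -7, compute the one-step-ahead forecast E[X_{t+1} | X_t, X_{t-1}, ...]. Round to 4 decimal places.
E[X_{t+1} \mid \mathcal F_t] = -0.6500

For an AR(p) model X_t = c + sum_i phi_i X_{t-i} + eps_t, the
one-step-ahead conditional mean is
  E[X_{t+1} | X_t, ...] = c + sum_i phi_i X_{t+1-i}.
Substitute known values:
  E[X_{t+1} | ...] = 1 + (0.065) * (-7) + (0.29) * (1) + (0.495) * (-3)
                   = -0.6500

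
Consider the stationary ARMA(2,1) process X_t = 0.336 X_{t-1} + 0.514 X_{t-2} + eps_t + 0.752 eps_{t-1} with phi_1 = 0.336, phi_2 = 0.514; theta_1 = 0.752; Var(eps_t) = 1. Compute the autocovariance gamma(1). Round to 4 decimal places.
\gamma(1) = 6.2366

Multiply the model equation by X_{t-k} and take expectations. With theta_0 = psi_0 = 1 and psi_j the MA(infinity) weights, this gives
  gamma(k) - sum_i phi_i gamma(k-i) = c_k,
  c_k = sigma^2 * sum_{j=k..q} theta_j psi_{j-k}   (c_k = 0 for k > q),
using gamma(-m) = gamma(m).
psi-weights needed (psi_j = theta_j + sum_i phi_i psi_{j-i}):
  psi_1 = theta_1 + phi_1 = 0.752 + (0.336) = 1.088
Right-hand sides:
  c_0 = sigma^2 (1 + theta_1 psi_1) = 1 * (1 + (0.752)(1.088)) = 1 * 1.818176 = 1.818176
  c_1 = sigma^2 theta_1 = 1 * (0.752) = 0.752
  c_2 = 0
Equations for k = 0, 1, 2 (AR order 2, c_2 = 0):
  (E0) gamma(0) = phi_1 gamma(1) + phi_2 gamma(2) + c_0
  (E1) gamma(1) = phi_1 gamma(0) + phi_2 gamma(1) + c_1
  (E2) gamma(2) = phi_1 gamma(1) + phi_2 gamma(0)
From (E1): gamma(1) = A gamma(0) + B with
  A = phi_1 / (1 - phi_2) = 0.336 / 0.486 = 0.691358,   B = c_1 / (1 - phi_2) = 0.752 / 0.486 = 1.547325.
Insert (E2) into (E0): gamma(0) (1 - phi_2^2) = phi_1 (1 + phi_2) gamma(1) + c_0.
  phi_1 (1 + phi_2) = (0.336)(1.514) = 0.508704,   1 - phi_2^2 = 0.735804.
Replace gamma(1) by A gamma(0) + B and collect gamma(0):
  gamma(0) [0.735804 - (0.508704)(0.691358)] = (0.508704)(1.547325) + 1.818176
  gamma(0) * 0.384107 = 2.605306
  gamma(0) = 2.605306 / 0.384107 = 6.782755.
  gamma(1) = A gamma(0) + B = (0.691358)(6.782755) + (1.547325) = 6.236637.
Therefore gamma(1) = 6.2366 (to 4 decimal places).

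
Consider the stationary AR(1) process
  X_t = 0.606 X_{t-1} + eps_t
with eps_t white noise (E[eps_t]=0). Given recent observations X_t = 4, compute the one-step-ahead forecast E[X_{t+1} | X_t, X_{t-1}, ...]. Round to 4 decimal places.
E[X_{t+1} \mid \mathcal F_t] = 2.4240

For an AR(p) model X_t = c + sum_i phi_i X_{t-i} + eps_t, the
one-step-ahead conditional mean is
  E[X_{t+1} | X_t, ...] = c + sum_i phi_i X_{t+1-i}.
Substitute known values:
  E[X_{t+1} | ...] = (0.606) * (4)
                   = 2.4240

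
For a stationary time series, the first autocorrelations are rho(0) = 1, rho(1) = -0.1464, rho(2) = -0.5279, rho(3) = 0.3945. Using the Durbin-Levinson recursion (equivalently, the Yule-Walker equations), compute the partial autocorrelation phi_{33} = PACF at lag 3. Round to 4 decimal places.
\phi_{33} = 0.2860

The PACF at lag k is phi_{kk}, the last component of the solution
to the Yule-Walker system G_k phi = r_k where
  (G_k)_{ij} = rho(|i - j|), (r_k)_i = rho(i), i,j = 1..k.
Equivalently, Durbin-Levinson gives phi_{kk} iteratively:
  phi_{11} = rho(1)
  phi_{kk} = [rho(k) - sum_{j=1..k-1} phi_{k-1,j} rho(k-j)]
            / [1 - sum_{j=1..k-1} phi_{k-1,j} rho(j)],
  phi_{k,j} = phi_{k-1,j} - phi_{kk} phi_{k-1,k-j},  j = 1..k-1.
Step k = 1:
  phi_11 = rho(1) = -0.1464.
Step k = 2:
  phi_22 = [rho(2) - phi_11 rho(1)] / [1 - phi_11 rho(1)] = [-0.5279 - (-0.1464)(-0.1464)] / [1 - (-0.1464)(-0.1464)]
         = -0.54933296 / 0.97856704 = -0.561365.
  Update: phi_21 = phi_11 - phi_22 phi_11 = -0.1464 - (-0.561365)(-0.1464) = -0.228584.
Step k = 3:
  phi_33 = [rho(3) - phi_21 rho(2) - phi_22 rho(1)] / [1 - phi_21 rho(1) - phi_22 rho(2)]
    numerator   = 0.3945 - (-0.228584)(-0.5279) - (-0.561365)(-0.1464) = 0.19164683
    denominator = 1 - (-0.228584)(-0.1464) - (-0.561365)(-0.5279) = 0.67019093
  phi_33 = 0.19164683 / 0.67019093 = 0.286.
Therefore phi_{33} = 0.2860.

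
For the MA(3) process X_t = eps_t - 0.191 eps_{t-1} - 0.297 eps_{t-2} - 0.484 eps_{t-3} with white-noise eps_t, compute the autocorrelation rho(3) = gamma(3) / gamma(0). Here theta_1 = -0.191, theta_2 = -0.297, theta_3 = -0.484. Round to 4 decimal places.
\rho(3) = -0.3562

For an MA(q) process with theta_0 = 1, the autocovariance is
  gamma(k) = sigma^2 * sum_{i=0..q-k} theta_i * theta_{i+k},
and rho(k) = gamma(k) / gamma(0). Sigma^2 cancels.
  numerator   = (1)*(-0.484) = -0.484.
  denominator = (1)^2 + (-0.191)^2 + (-0.297)^2 + (-0.484)^2 = 1.358946.
  rho(3) = -0.484 / 1.358946 = -0.3562.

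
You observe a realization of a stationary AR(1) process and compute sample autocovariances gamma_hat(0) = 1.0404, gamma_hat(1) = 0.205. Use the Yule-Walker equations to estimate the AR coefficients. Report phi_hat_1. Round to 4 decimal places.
\hat\phi_{1} = 0.1970

The Yule-Walker equations for an AR(p) process read, in matrix form,
  Gamma_p phi = r_p,   with   (Gamma_p)_{ij} = gamma(|i - j|),
                       (r_p)_i = gamma(i),   i,j = 1..p.
Substitute the sample gammas (Toeplitz matrix and right-hand side of size 1):
  Gamma_p = [[1.0404]]
  r_p     = [0.205]
With p = 1 this is the single equation gamma(0) phi_1 = gamma(1):
  phi_hat_1 = gamma(1) / gamma(0) = 0.205 / 1.0404 = 0.1970.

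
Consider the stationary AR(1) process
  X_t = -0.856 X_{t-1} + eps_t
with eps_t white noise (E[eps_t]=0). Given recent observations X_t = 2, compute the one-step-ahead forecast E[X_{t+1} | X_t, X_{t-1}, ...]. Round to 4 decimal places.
E[X_{t+1} \mid \mathcal F_t] = -1.7120

For an AR(p) model X_t = c + sum_i phi_i X_{t-i} + eps_t, the
one-step-ahead conditional mean is
  E[X_{t+1} | X_t, ...] = c + sum_i phi_i X_{t+1-i}.
Substitute known values:
  E[X_{t+1} | ...] = (-0.856) * (2)
                   = -1.7120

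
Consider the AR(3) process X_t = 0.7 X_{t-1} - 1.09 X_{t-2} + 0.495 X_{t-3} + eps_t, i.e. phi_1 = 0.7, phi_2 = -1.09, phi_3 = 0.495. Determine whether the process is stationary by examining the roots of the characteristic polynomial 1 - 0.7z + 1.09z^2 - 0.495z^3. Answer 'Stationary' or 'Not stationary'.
\text{Stationary}

The AR(p) characteristic polynomial is P(z) = 1 - 0.7z + 1.09z^2 - 0.495z^3.
Stationarity requires all roots to lie outside the unit circle, i.e. |z| > 1 for every root.
Degree 3: look for a simple real root z0 first, then factor out (1 - z/z0) and solve the remaining quadratic.
Testing z0 = 2: P(2) = 1 + (-0.7)(2) + (1.09)(2)^2 + (-0.495)(2)^3
  = 1 + (-1.4) + (4.36) + (-3.96) = 0.  So z_0 = 2 is a root, |z_0| = 2.
Divide out the factor (1 - 0.5 z) = (1 - z/z0) (since 1/z0 = 0.5):
  P(z) = (1 - 0.5 z)(1 + (-0.2) z + (0.99) z^2)
  [check: z-coef -0.2 - (0.5) = -0.7; z^2-coef 0.99 - (0.5)(-0.2) = 1.09; z^3-coef -(0.5)(0.99) = -0.495.]
Remaining roots from the quadratic factor 1 + (-0.2) z + (0.99) z^2:
  Set 1 + (-0.2) z + (0.99) z^2 = 0, i.e. a z^2 + b z + c = 0 with a = 0.99, b = -0.2, c = 1.
  Discriminant D = b^2 - 4ac = (-0.2)^2 - 4*(0.99)*1 = 0.04 - (3.96) = -3.92.
  D < 0, so the roots are the complex-conjugate pair z = (-b +/- i sqrt(-D)) / (2a) = 0.101 +/- 0.9999i.
  For a conjugate pair |z|^2 = z * conj(z) = (product of roots) = c/a = 1/(0.99) = 1.010101, so |z| = sqrt(1.010101) = 1.005 for both roots.
Moduli of all roots: 2.0000, 1.0050, 1.0050.
All moduli strictly greater than 1? Yes.
Verdict: Stationary.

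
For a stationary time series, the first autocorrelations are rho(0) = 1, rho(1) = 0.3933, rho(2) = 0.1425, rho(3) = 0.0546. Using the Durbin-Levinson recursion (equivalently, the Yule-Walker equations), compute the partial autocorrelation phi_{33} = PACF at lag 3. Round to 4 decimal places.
\phi_{33} = 0.0040

The PACF at lag k is phi_{kk}, the last component of the solution
to the Yule-Walker system G_k phi = r_k where
  (G_k)_{ij} = rho(|i - j|), (r_k)_i = rho(i), i,j = 1..k.
Equivalently, Durbin-Levinson gives phi_{kk} iteratively:
  phi_{11} = rho(1)
  phi_{kk} = [rho(k) - sum_{j=1..k-1} phi_{k-1,j} rho(k-j)]
            / [1 - sum_{j=1..k-1} phi_{k-1,j} rho(j)],
  phi_{k,j} = phi_{k-1,j} - phi_{kk} phi_{k-1,k-j},  j = 1..k-1.
Step k = 1:
  phi_11 = rho(1) = 0.3933.
Step k = 2:
  phi_22 = [rho(2) - phi_11 rho(1)] / [1 - phi_11 rho(1)] = [0.1425 - (0.3933)(0.3933)] / [1 - (0.3933)(0.3933)]
         = -0.01218489 / 0.84531511 = -0.014415.
  Update: phi_21 = phi_11 - phi_22 phi_11 = 0.3933 - (-0.014415)(0.3933) = 0.398969.
Step k = 3:
  phi_33 = [rho(3) - phi_21 rho(2) - phi_22 rho(1)] / [1 - phi_21 rho(1) - phi_22 rho(2)]
    numerator   = 0.0546 - (0.398969)(0.1425) - (-0.014415)(0.3933) = 0.00341615
    denominator = 1 - (0.398969)(0.3933) - (-0.014415)(0.1425) = 0.84513947
  phi_33 = 0.00341615 / 0.84513947 = 0.004.
Therefore phi_{33} = 0.0040.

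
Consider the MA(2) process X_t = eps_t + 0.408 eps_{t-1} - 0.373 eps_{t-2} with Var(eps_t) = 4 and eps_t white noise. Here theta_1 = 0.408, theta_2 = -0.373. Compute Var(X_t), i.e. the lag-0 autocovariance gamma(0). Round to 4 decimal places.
\gamma(0) = 5.2224

For an MA(q) process X_t = eps_t + sum_i theta_i eps_{t-i} with
Var(eps_t) = sigma^2, the variance is
  gamma(0) = sigma^2 * (1 + sum_i theta_i^2).
  sum_i theta_i^2 = (0.408)^2 + (-0.373)^2 = 0.166464 + 0.139129 = 0.305593.
  gamma(0) = 4 * (1 + 0.305593) = 4 * 1.305593 = 5.222372, which rounds to 5.2224.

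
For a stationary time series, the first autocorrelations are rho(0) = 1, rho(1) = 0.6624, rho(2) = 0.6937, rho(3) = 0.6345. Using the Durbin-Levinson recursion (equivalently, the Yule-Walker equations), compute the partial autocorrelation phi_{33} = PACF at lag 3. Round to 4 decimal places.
\phi_{33} = 0.1860

The PACF at lag k is phi_{kk}, the last component of the solution
to the Yule-Walker system G_k phi = r_k where
  (G_k)_{ij} = rho(|i - j|), (r_k)_i = rho(i), i,j = 1..k.
Equivalently, Durbin-Levinson gives phi_{kk} iteratively:
  phi_{11} = rho(1)
  phi_{kk} = [rho(k) - sum_{j=1..k-1} phi_{k-1,j} rho(k-j)]
            / [1 - sum_{j=1..k-1} phi_{k-1,j} rho(j)],
  phi_{k,j} = phi_{k-1,j} - phi_{kk} phi_{k-1,k-j},  j = 1..k-1.
Step k = 1:
  phi_11 = rho(1) = 0.6624.
Step k = 2:
  phi_22 = [rho(2) - phi_11 rho(1)] / [1 - phi_11 rho(1)] = [0.6937 - (0.6624)(0.6624)] / [1 - (0.6624)(0.6624)]
         = 0.25492624 / 0.56122624 = 0.454231.
  Update: phi_21 = phi_11 - phi_22 phi_11 = 0.6624 - (0.454231)(0.6624) = 0.361518.
Step k = 3:
  phi_33 = [rho(3) - phi_21 rho(2) - phi_22 rho(1)] / [1 - phi_21 rho(1) - phi_22 rho(2)]
    numerator   = 0.6345 - (0.361518)(0.6937) - (0.454231)(0.6624) = 0.08283282
    denominator = 1 - (0.361518)(0.6624) - (0.454231)(0.6937) = 0.44543089
  phi_33 = 0.08283282 / 0.44543089 = 0.186.
Therefore phi_{33} = 0.1860.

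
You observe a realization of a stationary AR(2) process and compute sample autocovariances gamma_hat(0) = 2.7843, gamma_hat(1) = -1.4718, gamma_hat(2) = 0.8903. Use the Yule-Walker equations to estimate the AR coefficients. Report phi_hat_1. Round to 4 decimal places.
\hat\phi_{1} = -0.4990

The Yule-Walker equations for an AR(p) process read, in matrix form,
  Gamma_p phi = r_p,   with   (Gamma_p)_{ij} = gamma(|i - j|),
                       (r_p)_i = gamma(i),   i,j = 1..p.
Substitute the sample gammas (Toeplitz matrix and right-hand side of size 2):
  Gamma_p = [[2.7843, -1.4718], [-1.4718, 2.7843]]
  r_p     = [-1.4718, 0.8903]
Written out:
  2.7843 phi_1 - 1.4718 phi_2 = -1.4718
  -1.4718 phi_1 + 2.7843 phi_2 = 0.8903
Solve by Cramer's rule:
  det = gamma(0)^2 - gamma(1)^2 = (2.7843)^2 - (-1.4718)^2 = 7.75232649 - 2.16619524 = 5.58613125
  phi_hat_1 = [gamma(1) gamma(0) - gamma(1) gamma(2)] / det = [(-1.4718)(2.7843) - (-1.4718)(0.8903)] / 5.58613125 = -2.7875892 / 5.58613125 = -0.499
  phi_hat_2 = [gamma(0) gamma(2) - gamma(1)^2] / det = [(2.7843)(0.8903) - (-1.4718)^2] / 5.58613125 = 0.31266705 / 5.58613125 = 0.056
So phi_hat = [-0.4990, 0.0560].
Therefore phi_hat_1 = -0.4990.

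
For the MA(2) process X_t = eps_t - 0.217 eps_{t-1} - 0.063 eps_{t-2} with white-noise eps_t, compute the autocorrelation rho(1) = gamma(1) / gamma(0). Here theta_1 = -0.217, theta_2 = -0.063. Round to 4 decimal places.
\rho(1) = -0.1935

For an MA(q) process with theta_0 = 1, the autocovariance is
  gamma(k) = sigma^2 * sum_{i=0..q-k} theta_i * theta_{i+k},
and rho(k) = gamma(k) / gamma(0). Sigma^2 cancels.
  numerator   = (1)*(-0.217) + (-0.217)*(-0.063) = -0.203329.
  denominator = (1)^2 + (-0.217)^2 + (-0.063)^2 = 1.051058.
  rho(1) = -0.203329 / 1.051058 = -0.1935.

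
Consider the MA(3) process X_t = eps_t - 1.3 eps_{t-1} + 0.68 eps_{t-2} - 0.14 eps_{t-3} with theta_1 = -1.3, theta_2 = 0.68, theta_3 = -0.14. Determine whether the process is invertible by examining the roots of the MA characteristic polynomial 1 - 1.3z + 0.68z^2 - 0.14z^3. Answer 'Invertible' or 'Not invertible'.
\text{Invertible}

The MA(q) characteristic polynomial is P(z) = 1 - 1.3z + 0.68z^2 - 0.14z^3.
Invertibility requires all roots to lie outside the unit circle, i.e. |z| > 1 for every root.
Degree 3: look for a simple real root z0 first, then factor out (1 - z/z0) and solve the remaining quadratic.
Testing z0 = 2: P(2) = 1 + (-1.3)(2) + (0.68)(2)^2 + (-0.14)(2)^3
  = 1 + (-2.6) + (2.72) + (-1.12) = 0.  So z_0 = 2 is a root, |z_0| = 2.
Divide out the factor (1 - 0.5 z) = (1 - z/z0) (since 1/z0 = 0.5):
  P(z) = (1 - 0.5 z)(1 + (-0.8) z + (0.28) z^2)
  [check: z-coef -0.8 - (0.5) = -1.3; z^2-coef 0.28 - (0.5)(-0.8) = 0.68; z^3-coef -(0.5)(0.28) = -0.14.]
Remaining roots from the quadratic factor 1 + (-0.8) z + (0.28) z^2:
  Set 1 + (-0.8) z + (0.28) z^2 = 0, i.e. a z^2 + b z + c = 0 with a = 0.28, b = -0.8, c = 1.
  Discriminant D = b^2 - 4ac = (-0.8)^2 - 4*(0.28)*1 = 0.64 - (1.12) = -0.48.
  D < 0, so the roots are the complex-conjugate pair z = (-b +/- i sqrt(-D)) / (2a) = 1.4286 +/- 1.2372i.
  For a conjugate pair |z|^2 = z * conj(z) = (product of roots) = c/a = 1/(0.28) = 3.571429, so |z| = sqrt(3.571429) = 1.8898 for both roots.
Moduli of all roots: 2.0000, 1.8898, 1.8898.
All moduli strictly greater than 1? Yes.
Verdict: Invertible.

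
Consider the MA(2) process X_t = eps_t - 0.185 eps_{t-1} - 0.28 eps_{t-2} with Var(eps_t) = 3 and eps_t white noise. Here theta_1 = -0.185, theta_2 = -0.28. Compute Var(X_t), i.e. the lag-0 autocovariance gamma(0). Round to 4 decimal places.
\gamma(0) = 3.3379

For an MA(q) process X_t = eps_t + sum_i theta_i eps_{t-i} with
Var(eps_t) = sigma^2, the variance is
  gamma(0) = sigma^2 * (1 + sum_i theta_i^2).
  sum_i theta_i^2 = (-0.185)^2 + (-0.28)^2 = 0.034225 + 0.0784 = 0.112625.
  gamma(0) = 3 * (1 + 0.112625) = 3 * 1.112625 = 3.337875, which rounds to 3.3379.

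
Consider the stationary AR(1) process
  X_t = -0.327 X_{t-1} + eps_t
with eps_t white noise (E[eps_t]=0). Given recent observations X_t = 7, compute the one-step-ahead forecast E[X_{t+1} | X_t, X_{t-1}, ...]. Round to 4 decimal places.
E[X_{t+1} \mid \mathcal F_t] = -2.2890

For an AR(p) model X_t = c + sum_i phi_i X_{t-i} + eps_t, the
one-step-ahead conditional mean is
  E[X_{t+1} | X_t, ...] = c + sum_i phi_i X_{t+1-i}.
Substitute known values:
  E[X_{t+1} | ...] = (-0.327) * (7)
                   = -2.2890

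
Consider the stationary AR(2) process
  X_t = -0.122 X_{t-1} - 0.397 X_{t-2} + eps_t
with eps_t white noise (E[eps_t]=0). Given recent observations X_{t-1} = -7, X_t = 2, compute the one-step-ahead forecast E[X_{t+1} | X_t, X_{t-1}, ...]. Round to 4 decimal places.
E[X_{t+1} \mid \mathcal F_t] = 2.5350

For an AR(p) model X_t = c + sum_i phi_i X_{t-i} + eps_t, the
one-step-ahead conditional mean is
  E[X_{t+1} | X_t, ...] = c + sum_i phi_i X_{t+1-i}.
Substitute known values:
  E[X_{t+1} | ...] = (-0.122) * (2) + (-0.397) * (-7)
                   = 2.5350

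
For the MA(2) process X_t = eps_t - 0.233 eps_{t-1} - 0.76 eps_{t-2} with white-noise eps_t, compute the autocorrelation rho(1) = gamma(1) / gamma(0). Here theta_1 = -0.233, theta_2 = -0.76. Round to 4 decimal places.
\rho(1) = -0.0343

For an MA(q) process with theta_0 = 1, the autocovariance is
  gamma(k) = sigma^2 * sum_{i=0..q-k} theta_i * theta_{i+k},
and rho(k) = gamma(k) / gamma(0). Sigma^2 cancels.
  numerator   = (1)*(-0.233) + (-0.233)*(-0.76) = -0.05592.
  denominator = (1)^2 + (-0.233)^2 + (-0.76)^2 = 1.631889.
  rho(1) = -0.05592 / 1.631889 = -0.0343.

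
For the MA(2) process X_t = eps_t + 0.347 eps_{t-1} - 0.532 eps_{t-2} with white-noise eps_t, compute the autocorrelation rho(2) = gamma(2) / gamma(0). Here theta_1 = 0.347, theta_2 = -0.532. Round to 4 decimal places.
\rho(2) = -0.3791

For an MA(q) process with theta_0 = 1, the autocovariance is
  gamma(k) = sigma^2 * sum_{i=0..q-k} theta_i * theta_{i+k},
and rho(k) = gamma(k) / gamma(0). Sigma^2 cancels.
  numerator   = (1)*(-0.532) = -0.532.
  denominator = (1)^2 + (0.347)^2 + (-0.532)^2 = 1.403433.
  rho(2) = -0.532 / 1.403433 = -0.3791.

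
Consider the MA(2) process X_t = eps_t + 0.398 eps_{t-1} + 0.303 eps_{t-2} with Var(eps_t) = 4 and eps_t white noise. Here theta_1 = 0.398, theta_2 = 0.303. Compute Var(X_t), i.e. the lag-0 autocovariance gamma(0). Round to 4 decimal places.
\gamma(0) = 5.0009

For an MA(q) process X_t = eps_t + sum_i theta_i eps_{t-i} with
Var(eps_t) = sigma^2, the variance is
  gamma(0) = sigma^2 * (1 + sum_i theta_i^2).
  sum_i theta_i^2 = (0.398)^2 + (0.303)^2 = 0.158404 + 0.091809 = 0.250213.
  gamma(0) = 4 * (1 + 0.250213) = 4 * 1.250213 = 5.000852, which rounds to 5.0009.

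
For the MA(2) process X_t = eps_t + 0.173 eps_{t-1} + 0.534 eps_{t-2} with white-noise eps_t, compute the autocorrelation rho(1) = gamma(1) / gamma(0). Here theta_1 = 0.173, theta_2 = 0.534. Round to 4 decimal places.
\rho(1) = 0.2018

For an MA(q) process with theta_0 = 1, the autocovariance is
  gamma(k) = sigma^2 * sum_{i=0..q-k} theta_i * theta_{i+k},
and rho(k) = gamma(k) / gamma(0). Sigma^2 cancels.
  numerator   = (1)*(0.173) + (0.173)*(0.534) = 0.265382.
  denominator = (1)^2 + (0.173)^2 + (0.534)^2 = 1.315085.
  rho(1) = 0.265382 / 1.315085 = 0.2018.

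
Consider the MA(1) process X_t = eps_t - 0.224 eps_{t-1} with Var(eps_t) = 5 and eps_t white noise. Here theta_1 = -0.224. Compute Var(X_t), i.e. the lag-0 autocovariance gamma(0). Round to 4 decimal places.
\gamma(0) = 5.2509

For an MA(q) process X_t = eps_t + sum_i theta_i eps_{t-i} with
Var(eps_t) = sigma^2, the variance is
  gamma(0) = sigma^2 * (1 + sum_i theta_i^2).
  sum_i theta_i^2 = (-0.224)^2 = 0.050176.
  gamma(0) = 5 * (1 + 0.050176) = 5 * 1.050176 = 5.25088, which rounds to 5.2509.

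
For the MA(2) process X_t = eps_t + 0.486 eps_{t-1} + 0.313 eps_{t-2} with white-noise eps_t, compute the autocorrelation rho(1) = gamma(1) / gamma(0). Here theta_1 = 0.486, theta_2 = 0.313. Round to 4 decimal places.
\rho(1) = 0.4783

For an MA(q) process with theta_0 = 1, the autocovariance is
  gamma(k) = sigma^2 * sum_{i=0..q-k} theta_i * theta_{i+k},
and rho(k) = gamma(k) / gamma(0). Sigma^2 cancels.
  numerator   = (1)*(0.486) + (0.486)*(0.313) = 0.638118.
  denominator = (1)^2 + (0.486)^2 + (0.313)^2 = 1.334165.
  rho(1) = 0.638118 / 1.334165 = 0.4783.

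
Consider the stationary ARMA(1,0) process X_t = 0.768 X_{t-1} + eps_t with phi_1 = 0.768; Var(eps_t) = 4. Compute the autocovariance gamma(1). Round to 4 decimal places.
\gamma(1) = 7.4895

Multiply the model equation by X_{t-k} and take expectations. With theta_0 = psi_0 = 1 and psi_j the MA(infinity) weights, this gives
  gamma(k) - sum_i phi_i gamma(k-i) = c_k,
  c_k = sigma^2 * sum_{j=k..q} theta_j psi_{j-k}   (c_k = 0 for k > q),
using gamma(-m) = gamma(m).
Pure AR (q = 0): c_0 = sigma^2 = 4, c_k = 0 for k >= 1.
Equations for k = 0 and k = 1 (AR order 1):
  gamma(0) = phi_1 gamma(1) + c_0
  gamma(1) = phi_1 gamma(0) + c_1
Substituting the second into the first: gamma(0) (1 - phi_1^2) = c_0 + phi_1 c_1, so
  gamma(0) = c_0 / (1 - phi_1^2) = 4 / (1 - (0.768)^2) = 4 / 0.410176 = 9.751911.
  gamma(1) = phi_1 gamma(0) = (0.768)(9.751911) = 7.489468.
Therefore gamma(1) = 7.4895 (to 4 decimal places).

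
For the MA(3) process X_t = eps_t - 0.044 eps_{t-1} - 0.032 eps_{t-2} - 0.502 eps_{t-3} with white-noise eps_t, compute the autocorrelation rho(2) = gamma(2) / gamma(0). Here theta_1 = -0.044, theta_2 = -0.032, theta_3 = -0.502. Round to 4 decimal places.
\rho(2) = -0.0079

For an MA(q) process with theta_0 = 1, the autocovariance is
  gamma(k) = sigma^2 * sum_{i=0..q-k} theta_i * theta_{i+k},
and rho(k) = gamma(k) / gamma(0). Sigma^2 cancels.
  numerator   = (1)*(-0.032) + (-0.044)*(-0.502) = -0.009912.
  denominator = (1)^2 + (-0.044)^2 + (-0.032)^2 + (-0.502)^2 = 1.254964.
  rho(2) = -0.009912 / 1.254964 = -0.0079.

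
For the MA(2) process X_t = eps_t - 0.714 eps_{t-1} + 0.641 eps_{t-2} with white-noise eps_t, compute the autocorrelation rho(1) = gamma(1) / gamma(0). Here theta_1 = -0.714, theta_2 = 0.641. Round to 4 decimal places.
\rho(1) = -0.6100

For an MA(q) process with theta_0 = 1, the autocovariance is
  gamma(k) = sigma^2 * sum_{i=0..q-k} theta_i * theta_{i+k},
and rho(k) = gamma(k) / gamma(0). Sigma^2 cancels.
  numerator   = (1)*(-0.714) + (-0.714)*(0.641) = -1.171674.
  denominator = (1)^2 + (-0.714)^2 + (0.641)^2 = 1.920677.
  rho(1) = -1.171674 / 1.920677 = -0.6100.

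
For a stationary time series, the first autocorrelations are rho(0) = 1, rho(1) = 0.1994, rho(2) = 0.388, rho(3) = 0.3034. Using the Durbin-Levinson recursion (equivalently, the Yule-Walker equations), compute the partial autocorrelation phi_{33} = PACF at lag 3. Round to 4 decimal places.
\phi_{33} = 0.2180

The PACF at lag k is phi_{kk}, the last component of the solution
to the Yule-Walker system G_k phi = r_k where
  (G_k)_{ij} = rho(|i - j|), (r_k)_i = rho(i), i,j = 1..k.
Equivalently, Durbin-Levinson gives phi_{kk} iteratively:
  phi_{11} = rho(1)
  phi_{kk} = [rho(k) - sum_{j=1..k-1} phi_{k-1,j} rho(k-j)]
            / [1 - sum_{j=1..k-1} phi_{k-1,j} rho(j)],
  phi_{k,j} = phi_{k-1,j} - phi_{kk} phi_{k-1,k-j},  j = 1..k-1.
Step k = 1:
  phi_11 = rho(1) = 0.1994.
Step k = 2:
  phi_22 = [rho(2) - phi_11 rho(1)] / [1 - phi_11 rho(1)] = [0.388 - (0.1994)(0.1994)] / [1 - (0.1994)(0.1994)]
         = 0.34823964 / 0.96023964 = 0.362659.
  Update: phi_21 = phi_11 - phi_22 phi_11 = 0.1994 - (0.362659)(0.1994) = 0.127086.
Step k = 3:
  phi_33 = [rho(3) - phi_21 rho(2) - phi_22 rho(1)] / [1 - phi_21 rho(1) - phi_22 rho(2)]
    numerator   = 0.3034 - (0.127086)(0.388) - (0.362659)(0.1994) = 0.1817765
    denominator = 1 - (0.127086)(0.1994) - (0.362659)(0.388) = 0.83394737
  phi_33 = 0.1817765 / 0.83394737 = 0.218.
Therefore phi_{33} = 0.2180.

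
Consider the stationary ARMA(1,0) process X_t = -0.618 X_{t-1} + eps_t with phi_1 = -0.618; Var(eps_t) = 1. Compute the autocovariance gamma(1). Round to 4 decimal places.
\gamma(1) = -0.9999

Multiply the model equation by X_{t-k} and take expectations. With theta_0 = psi_0 = 1 and psi_j the MA(infinity) weights, this gives
  gamma(k) - sum_i phi_i gamma(k-i) = c_k,
  c_k = sigma^2 * sum_{j=k..q} theta_j psi_{j-k}   (c_k = 0 for k > q),
using gamma(-m) = gamma(m).
Pure AR (q = 0): c_0 = sigma^2 = 1, c_k = 0 for k >= 1.
Equations for k = 0 and k = 1 (AR order 1):
  gamma(0) = phi_1 gamma(1) + c_0
  gamma(1) = phi_1 gamma(0) + c_1
Substituting the second into the first: gamma(0) (1 - phi_1^2) = c_0 + phi_1 c_1, so
  gamma(0) = c_0 / (1 - phi_1^2) = 1 / (1 - (-0.618)^2) = 1 / 0.618076 = 1.617924.
  gamma(1) = phi_1 gamma(0) = (-0.618)(1.617924) = -0.999877.
Therefore gamma(1) = -0.9999 (to 4 decimal places).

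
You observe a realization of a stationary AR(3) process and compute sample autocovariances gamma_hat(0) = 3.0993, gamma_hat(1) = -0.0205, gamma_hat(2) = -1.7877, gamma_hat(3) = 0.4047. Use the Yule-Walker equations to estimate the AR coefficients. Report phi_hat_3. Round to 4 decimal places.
\hat\phi_{3} = 0.1810

The Yule-Walker equations for an AR(p) process read, in matrix form,
  Gamma_p phi = r_p,   with   (Gamma_p)_{ij} = gamma(|i - j|),
                       (r_p)_i = gamma(i),   i,j = 1..p.
Substitute the sample gammas (Toeplitz matrix and right-hand side of size 3):
  Gamma_p = [[3.0993, -0.0205, -1.7877], [-0.0205, 3.0993, -0.0205], [-1.7877, -0.0205, 3.0993]]
  r_p     = [-0.0205, -1.7877, 0.4047]
Written out (R1..R3):
  (R1) 3.0993 phi_1 - 0.0205 phi_2 - 1.7877 phi_3 = -0.0205
  (R2) -0.0205 phi_1 + 3.0993 phi_2 - 0.0205 phi_3 = -1.7877
  (R3) -1.7877 phi_1 - 0.0205 phi_2 + 3.0993 phi_3 = 0.4047
Gaussian elimination:
  R2 <- R2 - (-0.0205/3.0993) R1 = R2 - (-0.006614) R1:  3.099164 phi_2 - 0.032325 phi_3 = -1.787836
  R3 <- R3 - (-1.7877/3.0993) R1 = R3 - (-0.576808) R1:  -0.032325 phi_2 + 2.068141 phi_3 = 0.392875
  R3 <- R3 - (-0.032325/3.099164) R2 = R3 - (-0.01043) R2:  2.067804 phi_3 = 0.374228
Back-substitution:
  phi_hat_3 = 0.374228 / 2.067804 = 0.180979
  phi_hat_2 = (-1.787836 - (-0.032325)(0.180979)) / 3.099164 = -0.574989
  phi_hat_1 = (-0.0205 - (-0.0205)(-0.574989) - (-1.7877)(0.180979)) / 3.0993 = 0.093972
So phi_hat = [0.0940, -0.5750, 0.1810].
Therefore phi_hat_3 = 0.1810.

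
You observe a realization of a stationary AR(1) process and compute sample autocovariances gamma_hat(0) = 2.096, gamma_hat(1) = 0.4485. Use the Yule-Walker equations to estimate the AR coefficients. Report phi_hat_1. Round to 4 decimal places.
\hat\phi_{1} = 0.2140

The Yule-Walker equations for an AR(p) process read, in matrix form,
  Gamma_p phi = r_p,   with   (Gamma_p)_{ij} = gamma(|i - j|),
                       (r_p)_i = gamma(i),   i,j = 1..p.
Substitute the sample gammas (Toeplitz matrix and right-hand side of size 1):
  Gamma_p = [[2.096]]
  r_p     = [0.4485]
With p = 1 this is the single equation gamma(0) phi_1 = gamma(1):
  phi_hat_1 = gamma(1) / gamma(0) = 0.4485 / 2.096 = 0.2140.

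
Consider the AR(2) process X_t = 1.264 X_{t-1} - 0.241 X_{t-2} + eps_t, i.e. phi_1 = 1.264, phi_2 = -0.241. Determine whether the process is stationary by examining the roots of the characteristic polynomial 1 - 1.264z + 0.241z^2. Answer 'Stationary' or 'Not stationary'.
\text{Not stationary}

The AR(p) characteristic polynomial is P(z) = 1 - 1.264z + 0.241z^2.
Stationarity requires all roots to lie outside the unit circle, i.e. |z| > 1 for every root.
Set 1 + (-1.264) z + (0.241) z^2 = 0, i.e. a z^2 + b z + c = 0 with a = 0.241, b = -1.264, c = 1.
Discriminant D = b^2 - 4ac = (-1.264)^2 - 4*(0.241)*1 = 1.597696 - (0.964) = 0.633696.
D >= 0, so the roots are real: z = (-b +/- sqrt(D)) / (2a) = (1.264 +/- 0.79605) / (0.482).
  z_1 = (1.264 + 0.79605) / (0.482) = 4.274,   |z_1| = 4.274.
  z_2 = (1.264 - 0.79605) / (0.482) = 0.9709,   |z_2| = 0.9709.
Moduli of all roots: 4.2740, 0.9709.
All moduli strictly greater than 1? No.
Verdict: Not stationary.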